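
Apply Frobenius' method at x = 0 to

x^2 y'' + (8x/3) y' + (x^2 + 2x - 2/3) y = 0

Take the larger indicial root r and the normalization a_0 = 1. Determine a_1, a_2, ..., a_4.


Write in Frobenius form y'' + (p(x)/x) y' + (q(x)/x^2) y = 0:
  p(x) = 8/3,  q(x) = x^2 + 2x - 2/3.
Indicial equation: r(r-1) + (8/3) r + (-2/3) = 0 -> roots r_1 = 1/3, r_2 = -2.
Take r = r_1 = 1/3. Let y(x) = x^r sum_{n>=0} a_n x^n with a_0 = 1.
Substitute y = x^r sum a_n x^n and match x^{r+n}. The recurrence is
  D(n) a_n + 2 a_{n-1} + 1 a_{n-2} = 0,  where D(n) = (r+n)(r+n-1) + (8/3)(r+n) + (-2/3).
  a_n = [-2 a_{n-1} - 1 a_{n-2}] / D(n).
Since the indicial polynomial factors as (r - r_1)(r - r_2), D(n) = (r_1 + n - r_1)(r_1 + n - r_2) = n(n + 7/3).
Evaluating step by step (a_0 = 1):
  n = 1: D(1) = 1(1 + 7/3) = 10/3; numerator = -2(1) = -2; a_1 = (-2)/(10/3) = -3/5
  n = 2: D(2) = 2(2 + 7/3) = 26/3; numerator = -2(-3/5) - 1(1) = 1/5; a_2 = (1/5)/(26/3) = 3/130
  n = 3: D(3) = 3(3 + 7/3) = 16; numerator = -2(3/130) - 1(-3/5) = 36/65; a_3 = (36/65)/(16) = 9/260
  n = 4: D(4) = 4(4 + 7/3) = 76/3; numerator = -2(9/260) - 1(3/130) = -6/65; a_4 = (-6/65)/(76/3) = -9/2470

r = 1/3; a_0 = 1; a_1 = -3/5; a_2 = 3/130; a_3 = 9/260; a_4 = -9/2470


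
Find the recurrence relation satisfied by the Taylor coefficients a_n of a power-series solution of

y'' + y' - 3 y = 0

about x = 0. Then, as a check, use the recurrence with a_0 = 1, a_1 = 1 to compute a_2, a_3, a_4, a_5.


Substitute y = sum_n a_n x^n.
y''(x) has coefficient (n+2)(n+1) a_{n+2} at x^n;
y'(x) has coefficient (n+1) a_{n+1} at x^n;
-3 y(x) has coefficient -3 a_n at x^n.
Matching x^n: (n+2)(n+1) a_{n+2} + (n+1) a_{n+1} - 3 a_n = 0.
Thus a_{n+2} = [-(n+1) a_{n+1} + 3 a_n] / ((n+1)(n+2)).

Check with a_0 = 1, a_1 = 1 (apply the recurrence for n = 0, 1, 2, 3): a_0 = 1, a_1 = 1, a_2 = 1, a_3 = 1/6, a_4 = 5/24, a_5 = -1/60.

a_(n+2) = [-(n+1) a_(n+1) + 3 a_n] / ((n+1)(n+2)); check: a_0 = 1, a_1 = 1, a_2 = 1, a_3 = 1/6, a_4 = 5/24, a_5 = -1/60


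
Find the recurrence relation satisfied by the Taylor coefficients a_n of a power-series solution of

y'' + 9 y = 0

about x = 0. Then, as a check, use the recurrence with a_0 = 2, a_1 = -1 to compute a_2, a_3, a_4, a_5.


Substitute y = sum_n a_n x^n into y'' + (const) y = 0.
y''(x) = sum_{n>=0} (n+2)(n+1) a_{n+2} x^n.
The ODE becomes sum_n [(n+2)(n+1) a_{n+2} + 9 a_n] x^n = 0.
Setting each coefficient to zero gives the recurrence:
  (n+2)(n+1) a_{n+2} + 9 a_n = 0,
  a_{n+2} = -9 / ((n+1)(n+2)) a_n.

Check with a_0 = 2, a_1 = -1 (apply the recurrence for n = 0, 1, 2, 3): a_0 = 2, a_1 = -1, a_2 = -9, a_3 = 3/2, a_4 = 27/4, a_5 = -27/40.

a_{n+2} = -9/((n+1)(n+2)) * a_n; check: a_0 = 2, a_1 = -1, a_2 = -9, a_3 = 3/2, a_4 = 27/4, a_5 = -27/40


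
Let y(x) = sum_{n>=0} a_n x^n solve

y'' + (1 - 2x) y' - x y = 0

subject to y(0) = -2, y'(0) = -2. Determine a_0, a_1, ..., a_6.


Ansatz: y(x) = sum_{n>=0} a_n x^n, so y'(x) = sum_{n>=1} n a_n x^(n-1) and y''(x) = sum_{n>=2} n(n-1) a_n x^(n-2).
Substitute into P(x) y'' + Q(x) y' + R(x) y = 0 with P(x) = 1, Q(x) = 1 - 2x, R(x) = -x, and match powers of x.
Initial conditions: a_0 = -2, a_1 = -2.
Setting the coefficient of each power of x to zero and solving order by order (substituting the coefficients already found):
  x^0: 2 a_2 + a_1 = 0  ->  2 a_2 = -a_1 = 2  ->  a_2 = 1
  x^1: 6 a_3 + 2 a_2 - 2 a_1 - a_0 = 0  ->  6 a_3 = -2 a_2 + 2 a_1 + a_0 = -8  ->  a_3 = -4/3
  x^2: 12 a_4 + 3 a_3 - 4 a_2 - a_1 = 0  ->  12 a_4 = -3 a_3 + 4 a_2 + a_1 = 6  ->  a_4 = 1/2
  x^3: 20 a_5 + 4 a_4 - 6 a_3 - a_2 = 0  ->  20 a_5 = -4 a_4 + 6 a_3 + a_2 = -9  ->  a_5 = -9/20
  x^4: 30 a_6 + 5 a_5 - 8 a_4 - a_3 = 0  ->  30 a_6 = -5 a_5 + 8 a_4 + a_3 = 59/12  ->  a_6 = 59/360
Truncated series: y(x) = -2 - 2 x + x^2 - (4/3) x^3 + (1/2) x^4 - (9/20) x^5 + (59/360) x^6 + O(x^7).

a_0 = -2; a_1 = -2; a_2 = 1; a_3 = -4/3; a_4 = 1/2; a_5 = -9/20; a_6 = 59/360


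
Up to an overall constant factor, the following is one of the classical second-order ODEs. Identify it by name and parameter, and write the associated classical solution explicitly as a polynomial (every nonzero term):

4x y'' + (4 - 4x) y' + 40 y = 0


All three coefficients share the factor 4; dividing through by 4 gives  x y'' + (1 - x) y' + 10 y = 0.
This matches the Laguerre equation x y'' + (1 - x) y' + n y = 0 with n = 10; the polynomial solution is L_10(x).
With y = sum_k a_k x^k, matching x^k gives (k+1)k a_{k+1} + (k+1) a_{k+1} - k a_k + n a_k = 0, i.e. (k+1)^2 a_{k+1} = (k - n) a_k = (k - 10) a_k. The right side vanishes at k = 10, so the series terminates at degree 10.
Standard normalization L_n(0) = 1 gives a_0 = 1. Work upward with a_{k+1} = (k - 10) a_k / (k+1)^2:
  a_1 = (0 - 10)(1) / 1^2 = -10/1 = -10
  a_2 = (1 - 10)(-10) / 2^2 = 90/4 = 45/2
  a_3 = (2 - 10)(45/2) / 3^2 = -180/9 = -20
  a_4 = (3 - 10)(-20) / 4^2 = 140/16 = 35/4
  a_5 = (4 - 10)(35/4) / 5^2 = (-105/2)/25 = -21/10
  a_6 = (5 - 10)(-21/10) / 6^2 = (21/2)/36 = 7/24
  a_7 = (6 - 10)(7/24) / 7^2 = (-7/6)/49 = -1/42
  a_8 = (7 - 10)(-1/42) / 8^2 = (1/14)/64 = 1/896
  a_9 = (8 - 10)(1/896) / 9^2 = (-1/448)/81 = -1/36288
  a_10 = (9 - 10)(-1/36288) / 10^2 = (1/36288)/100 = 1/3628800
Hence L_10(x) = x^10/3628800 - x^9/36288 + x^8/896 - x^7/42 + 7 x^6/24 - 21 x^5/10 + 35 x^4/4 - 20 x^3 + 45 x^2/2 - 10 x + 1.

L_10(x); series = x^10/3628800 - x^9/36288 + x^8/896 - x^7/42 + 7 x^6/24 - 21 x^5/10 + 35 x^4/4 - 20 x^3 + 45 x^2/2 - 10 x + 1


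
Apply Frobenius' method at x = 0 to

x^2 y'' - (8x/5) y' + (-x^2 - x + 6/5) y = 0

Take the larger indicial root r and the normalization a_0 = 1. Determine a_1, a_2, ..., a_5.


Write in Frobenius form y'' + (p(x)/x) y' + (q(x)/x^2) y = 0:
  p(x) = -8/5,  q(x) = -x^2 - x + 6/5.
Indicial equation: r(r-1) + (-8/5) r + (6/5) = 0 -> roots r_1 = 2, r_2 = 3/5.
Take r = r_1 = 2. Let y(x) = x^r sum_{n>=0} a_n x^n with a_0 = 1.
Substitute y = x^r sum a_n x^n and match x^{r+n}. The recurrence is
  D(n) a_n - 1 a_{n-1} - 1 a_{n-2} = 0,  where D(n) = (r+n)(r+n-1) + (-8/5)(r+n) + (6/5).
  a_n = [1 a_{n-1} + 1 a_{n-2}] / D(n).
Since the indicial polynomial factors as (r - r_1)(r - r_2), D(n) = (r_1 + n - r_1)(r_1 + n - r_2) = n(n + 7/5).
Evaluating step by step (a_0 = 1):
  n = 1: D(1) = 1(1 + 7/5) = 12/5; numerator = 1(1) = 1; a_1 = (1)/(12/5) = 5/12
  n = 2: D(2) = 2(2 + 7/5) = 34/5; numerator = 1(5/12) + 1(1) = 17/12; a_2 = (17/12)/(34/5) = 5/24
  n = 3: D(3) = 3(3 + 7/5) = 66/5; numerator = 1(5/24) + 1(5/12) = 5/8; a_3 = (5/8)/(66/5) = 25/528
  n = 4: D(4) = 4(4 + 7/5) = 108/5; numerator = 1(25/528) + 1(5/24) = 45/176; a_4 = (45/176)/(108/5) = 25/2112
  n = 5: D(5) = 5(5 + 7/5) = 32; numerator = 1(25/2112) + 1(25/528) = 125/2112; a_5 = (125/2112)/(32) = 125/67584

r = 2; a_0 = 1; a_1 = 5/12; a_2 = 5/24; a_3 = 25/528; a_4 = 25/2112; a_5 = 125/67584


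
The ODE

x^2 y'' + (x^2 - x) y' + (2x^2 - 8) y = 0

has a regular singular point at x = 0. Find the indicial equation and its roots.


Divide by x^2 to reach normal form y'' + P_1(x) y' + P_2(x) y = 0 with P_1(x) = 1 - 1/x and P_2(x) = 2 - 8/x^2.
x = 0 is a singular point because the y'-coefficient 1 - 1/x has a pole at x = 0 and the y-coefficient 2 - 8/x^2 has a pole at x = 0.
It is a regular singular point because x P_1(x) = p(x) = x - 1 and x^2 P_2(x) = q(x) = 2x^2 - 8 are polynomials, hence analytic at x = 0.
p(0) = -1,  q(0) = -8.
Indicial equation: r(r-1) + p(0) r + q(0) = 0, i.e. r^2 + (p(0) - 1) r + q(0) = 0, i.e. r^2 - 2 r - 8 = 0.
Discriminant: (-2)^2 - 4(-8) = 36, so r = (2 ± 6)/2.
Solving: r_1 = 4, r_2 = -2.

indicial: r^2 - 2 r - 8 = 0; roots r_1 = 4, r_2 = -2


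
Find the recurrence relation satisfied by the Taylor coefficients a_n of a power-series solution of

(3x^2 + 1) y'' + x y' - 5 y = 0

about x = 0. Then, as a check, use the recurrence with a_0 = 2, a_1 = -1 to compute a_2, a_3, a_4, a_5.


Substitute y = sum_n a_n x^n.
(1 + 3 x^2) y'' contributes (n+2)(n+1) a_{n+2} + 3 n(n-1) a_n at x^n.
x y'(x) contributes n a_n at x^n.
-5 y(x) contributes -5 a_n at x^n.
Matching x^n: (n+2)(n+1) a_{n+2} + (3 n(n-1) + n - 5) a_n = 0.
Thus a_{n+2} = (-3 n(n-1) - n + 5) / ((n+1)(n+2)) * a_n.

Check with a_0 = 2, a_1 = -1 (apply the recurrence for n = 0, 1, 2, 3): a_0 = 2, a_1 = -1, a_2 = 5, a_3 = -2/3, a_4 = -5/4, a_5 = 8/15.

a_(n+2) = (-3 n(n-1) - n + 5) / ((n+1)(n+2)) * a_n; check: a_0 = 2, a_1 = -1, a_2 = 5, a_3 = -2/3, a_4 = -5/4, a_5 = 8/15


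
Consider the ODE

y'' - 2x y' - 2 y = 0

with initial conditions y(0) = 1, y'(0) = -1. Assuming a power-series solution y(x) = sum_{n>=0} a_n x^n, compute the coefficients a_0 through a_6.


Ansatz: y(x) = sum_{n>=0} a_n x^n, so y'(x) = sum_{n>=1} n a_n x^(n-1) and y''(x) = sum_{n>=2} n(n-1) a_n x^(n-2).
Substitute into P(x) y'' + Q(x) y' + R(x) y = 0 with P(x) = 1, Q(x) = -2x, R(x) = -2, and match powers of x.
Initial conditions: a_0 = 1, a_1 = -1.
Setting the coefficient of each power of x to zero and solving order by order (substituting the coefficients already found):
  x^0: 2 a_2 - 2 a_0 = 0  ->  2 a_2 = 2 a_0 = 2  ->  a_2 = 1
  x^1: 6 a_3 - 4 a_1 = 0  ->  6 a_3 = 4 a_1 = -4  ->  a_3 = -2/3
  x^2: 12 a_4 - 6 a_2 = 0  ->  12 a_4 = 6 a_2 = 6  ->  a_4 = 1/2
  x^3: 20 a_5 - 8 a_3 = 0  ->  20 a_5 = 8 a_3 = -16/3  ->  a_5 = -4/15
  x^4: 30 a_6 - 10 a_4 = 0  ->  30 a_6 = 10 a_4 = 5  ->  a_6 = 1/6
Truncated series: y(x) = 1 - x + x^2 - (2/3) x^3 + (1/2) x^4 - (4/15) x^5 + (1/6) x^6 + O(x^7).

a_0 = 1; a_1 = -1; a_2 = 1; a_3 = -2/3; a_4 = 1/2; a_5 = -4/15; a_6 = 1/6


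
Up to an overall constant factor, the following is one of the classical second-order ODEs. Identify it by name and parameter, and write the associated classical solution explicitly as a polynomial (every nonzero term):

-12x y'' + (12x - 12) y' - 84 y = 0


All three coefficients share the factor -12; dividing through by -12 gives  x y'' + (1 - x) y' + 7 y = 0.
This matches the Laguerre equation x y'' + (1 - x) y' + n y = 0 with n = 7; the polynomial solution is L_7(x).
With y = sum_k a_k x^k, matching x^k gives (k+1)k a_{k+1} + (k+1) a_{k+1} - k a_k + n a_k = 0, i.e. (k+1)^2 a_{k+1} = (k - n) a_k = (k - 7) a_k. The right side vanishes at k = 7, so the series terminates at degree 7.
Standard normalization L_n(0) = 1 gives a_0 = 1. Work upward with a_{k+1} = (k - 7) a_k / (k+1)^2:
  a_1 = (0 - 7)(1) / 1^2 = -7/1 = -7
  a_2 = (1 - 7)(-7) / 2^2 = 42/4 = 21/2
  a_3 = (2 - 7)(21/2) / 3^2 = (-105/2)/9 = -35/6
  a_4 = (3 - 7)(-35/6) / 4^2 = (70/3)/16 = 35/24
  a_5 = (4 - 7)(35/24) / 5^2 = (-35/8)/25 = -7/40
  a_6 = (5 - 7)(-7/40) / 6^2 = (7/20)/36 = 7/720
  a_7 = (6 - 7)(7/720) / 7^2 = (-7/720)/49 = -1/5040
Hence L_7(x) = -x^7/5040 + 7 x^6/720 - 7 x^5/40 + 35 x^4/24 - 35 x^3/6 + 21 x^2/2 - 7 x + 1.

L_7(x); series = -x^7/5040 + 7 x^6/720 - 7 x^5/40 + 35 x^4/24 - 35 x^3/6 + 21 x^2/2 - 7 x + 1


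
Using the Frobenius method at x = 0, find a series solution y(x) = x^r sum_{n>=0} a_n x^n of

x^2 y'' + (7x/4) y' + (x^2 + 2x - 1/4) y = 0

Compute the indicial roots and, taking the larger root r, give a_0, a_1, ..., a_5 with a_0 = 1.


Write in Frobenius form y'' + (p(x)/x) y' + (q(x)/x^2) y = 0:
  p(x) = 7/4,  q(x) = x^2 + 2x - 1/4.
Indicial equation: r(r-1) + (7/4) r + (-1/4) = 0 -> roots r_1 = 1/4, r_2 = -1.
Take r = r_1 = 1/4. Let y(x) = x^r sum_{n>=0} a_n x^n with a_0 = 1.
Substitute y = x^r sum a_n x^n and match x^{r+n}. The recurrence is
  D(n) a_n + 2 a_{n-1} + 1 a_{n-2} = 0,  where D(n) = (r+n)(r+n-1) + (7/4)(r+n) + (-1/4).
  a_n = [-2 a_{n-1} - 1 a_{n-2}] / D(n).
Since the indicial polynomial factors as (r - r_1)(r - r_2), D(n) = (r_1 + n - r_1)(r_1 + n - r_2) = n(n + 5/4).
Evaluating step by step (a_0 = 1):
  n = 1: D(1) = 1(1 + 5/4) = 9/4; numerator = -2(1) = -2; a_1 = (-2)/(9/4) = -8/9
  n = 2: D(2) = 2(2 + 5/4) = 13/2; numerator = -2(-8/9) - 1(1) = 7/9; a_2 = (7/9)/(13/2) = 14/117
  n = 3: D(3) = 3(3 + 5/4) = 51/4; numerator = -2(14/117) - 1(-8/9) = 76/117; a_3 = (76/117)/(51/4) = 304/5967
  n = 4: D(4) = 4(4 + 5/4) = 21; numerator = -2(304/5967) - 1(14/117) = -1322/5967; a_4 = (-1322/5967)/(21) = -1322/125307
  n = 5: D(5) = 5(5 + 5/4) = 125/4; numerator = -2(-1322/125307) - 1(304/5967) = -220/7371; a_5 = (-220/7371)/(125/4) = -176/184275

r = 1/4; a_0 = 1; a_1 = -8/9; a_2 = 14/117; a_3 = 304/5967; a_4 = -1322/125307; a_5 = -176/184275


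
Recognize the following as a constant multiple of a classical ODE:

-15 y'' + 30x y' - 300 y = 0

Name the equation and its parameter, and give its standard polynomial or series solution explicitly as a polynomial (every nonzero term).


All three coefficients share the factor -15; dividing through by -15 gives  y'' - 2x y' + 20 y = 0.
This matches the Hermite equation y'' - 2x y' + 2n y = 0 with 2n = 20, so n = 10; the polynomial solution is H_10(x).
With y = sum_k a_k x^k, matching x^k gives (k+2)(k+1) a_{k+2} = 2(k - n) a_k = 2(k - 10) a_k. The right side vanishes at k = 10, so the series with the parity of 10 terminates at degree 10.
Standard normalization: leading coefficient of H_n is 2^n, so a_10 = 2^10 = 1024. Work downward with a_k = (k+1)(k+2) a_{k+2} / (2(k - n)):
  a_8 = (9)(10)(1024) / (2(8 - 10)) = 92160/(-4) = -23040
  a_6 = (7)(8)(-23040) / (2(6 - 10)) = -1290240/(-8) = 161280
  a_4 = (5)(6)(161280) / (2(4 - 10)) = 4838400/(-12) = -403200
  a_2 = (3)(4)(-403200) / (2(2 - 10)) = -4838400/(-16) = 302400
  a_0 = (1)(2)(302400) / (2(0 - 10)) = 604800/(-20) = -30240
Hence H_10(x) = 1024 x^10 - 23040 x^8 + 161280 x^6 - 403200 x^4 + 302400 x^2 - 30240.

H_10(x); series = 1024 x^10 - 23040 x^8 + 161280 x^6 - 403200 x^4 + 302400 x^2 - 30240


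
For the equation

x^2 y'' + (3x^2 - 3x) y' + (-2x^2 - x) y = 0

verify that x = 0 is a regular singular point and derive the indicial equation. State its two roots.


Divide by x^2 to reach normal form y'' + P_1(x) y' + P_2(x) y = 0 with P_1(x) = 3 - 3/x and P_2(x) = -2 - 1/x.
x = 0 is a singular point because the y'-coefficient 3 - 3/x has a pole at x = 0 and the y-coefficient -2 - 1/x has a pole at x = 0.
It is a regular singular point because x P_1(x) = p(x) = 3x - 3 and x^2 P_2(x) = q(x) = -2x^2 - x are polynomials, hence analytic at x = 0.
p(0) = -3,  q(0) = 0.
Indicial equation: r(r-1) + p(0) r + q(0) = 0, i.e. r^2 + (p(0) - 1) r + q(0) = 0, i.e. r^2 - 4 r = 0.
Discriminant: (-4)^2 - 4(0) = 16, so r = (4 ± 4)/2.
Solving: r_1 = 4, r_2 = 0.

indicial: r^2 - 4 r = 0; roots r_1 = 4, r_2 = 0


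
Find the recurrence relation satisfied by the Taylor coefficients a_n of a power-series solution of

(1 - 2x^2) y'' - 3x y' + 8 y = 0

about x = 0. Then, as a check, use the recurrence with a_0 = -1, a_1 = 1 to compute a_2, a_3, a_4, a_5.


Substitute y = sum_n a_n x^n.
(1 - 2 x^2) y'' contributes (n+2)(n+1) a_{n+2} - 2 n(n-1) a_n at x^n.
-3 x y'(x) contributes -3 n a_n at x^n.
8 y(x) contributes 8 a_n at x^n.
Matching x^n: (n+2)(n+1) a_{n+2} + (-2 n(n-1) - 3 n + 8) a_n = 0.
Thus a_{n+2} = (2 n(n-1) + 3 n - 8) / ((n+1)(n+2)) * a_n.

Check with a_0 = -1, a_1 = 1 (apply the recurrence for n = 0, 1, 2, 3): a_0 = -1, a_1 = 1, a_2 = 4, a_3 = -5/6, a_4 = 2/3, a_5 = -13/24.

a_(n+2) = (2 n(n-1) + 3 n - 8) / ((n+1)(n+2)) * a_n; check: a_0 = -1, a_1 = 1, a_2 = 4, a_3 = -5/6, a_4 = 2/3, a_5 = -13/24


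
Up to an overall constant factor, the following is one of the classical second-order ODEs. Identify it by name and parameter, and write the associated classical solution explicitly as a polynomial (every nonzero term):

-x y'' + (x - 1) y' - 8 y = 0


All three coefficients share the factor -1; dividing through by -1 gives  x y'' + (1 - x) y' + 8 y = 0.
This matches the Laguerre equation x y'' + (1 - x) y' + n y = 0 with n = 8; the polynomial solution is L_8(x).
With y = sum_k a_k x^k, matching x^k gives (k+1)k a_{k+1} + (k+1) a_{k+1} - k a_k + n a_k = 0, i.e. (k+1)^2 a_{k+1} = (k - n) a_k = (k - 8) a_k. The right side vanishes at k = 8, so the series terminates at degree 8.
Standard normalization L_n(0) = 1 gives a_0 = 1. Work upward with a_{k+1} = (k - 8) a_k / (k+1)^2:
  a_1 = (0 - 8)(1) / 1^2 = -8/1 = -8
  a_2 = (1 - 8)(-8) / 2^2 = 56/4 = 14
  a_3 = (2 - 8)(14) / 3^2 = -84/9 = -28/3
  a_4 = (3 - 8)(-28/3) / 4^2 = (140/3)/16 = 35/12
  a_5 = (4 - 8)(35/12) / 5^2 = (-35/3)/25 = -7/15
  a_6 = (5 - 8)(-7/15) / 6^2 = (7/5)/36 = 7/180
  a_7 = (6 - 8)(7/180) / 7^2 = (-7/90)/49 = -1/630
  a_8 = (7 - 8)(-1/630) / 8^2 = (1/630)/64 = 1/40320
Hence L_8(x) = x^8/40320 - x^7/630 + 7 x^6/180 - 7 x^5/15 + 35 x^4/12 - 28 x^3/3 + 14 x^2 - 8 x + 1.

L_8(x); series = x^8/40320 - x^7/630 + 7 x^6/180 - 7 x^5/15 + 35 x^4/12 - 28 x^3/3 + 14 x^2 - 8 x + 1


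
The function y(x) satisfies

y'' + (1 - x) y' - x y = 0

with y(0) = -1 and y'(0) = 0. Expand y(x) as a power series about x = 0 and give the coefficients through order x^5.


Ansatz: y(x) = sum_{n>=0} a_n x^n, so y'(x) = sum_{n>=1} n a_n x^(n-1) and y''(x) = sum_{n>=2} n(n-1) a_n x^(n-2).
Substitute into P(x) y'' + Q(x) y' + R(x) y = 0 with P(x) = 1, Q(x) = 1 - x, R(x) = -x, and match powers of x.
Initial conditions: a_0 = -1, a_1 = 0.
Setting the coefficient of each power of x to zero and solving order by order (substituting the coefficients already found):
  x^0: 2 a_2 + a_1 = 0  ->  2 a_2 = -a_1 = 0  ->  a_2 = 0
  x^1: 6 a_3 + 2 a_2 - a_1 - a_0 = 0  ->  6 a_3 = -2 a_2 + a_1 + a_0 = -1  ->  a_3 = -1/6
  x^2: 12 a_4 + 3 a_3 - 2 a_2 - a_1 = 0  ->  12 a_4 = -3 a_3 + 2 a_2 + a_1 = 1/2  ->  a_4 = 1/24
  x^3: 20 a_5 + 4 a_4 - 3 a_3 - a_2 = 0  ->  20 a_5 = -4 a_4 + 3 a_3 + a_2 = -2/3  ->  a_5 = -1/30
Truncated series: y(x) = -1 - (1/6) x^3 + (1/24) x^4 - (1/30) x^5 + O(x^6).

a_0 = -1; a_1 = 0; a_2 = 0; a_3 = -1/6; a_4 = 1/24; a_5 = -1/30


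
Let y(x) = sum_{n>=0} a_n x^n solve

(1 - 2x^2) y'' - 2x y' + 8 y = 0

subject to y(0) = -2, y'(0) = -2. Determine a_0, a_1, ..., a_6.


Ansatz: y(x) = sum_{n>=0} a_n x^n, so y'(x) = sum_{n>=1} n a_n x^(n-1) and y''(x) = sum_{n>=2} n(n-1) a_n x^(n-2).
Substitute into P(x) y'' + Q(x) y' + R(x) y = 0 with P(x) = 1 - 2x^2, Q(x) = -2x, R(x) = 8, and match powers of x.
Initial conditions: a_0 = -2, a_1 = -2.
Setting the coefficient of each power of x to zero and solving order by order (substituting the coefficients already found):
  x^0: 2 a_2 + 8 a_0 = 0  ->  2 a_2 = -8 a_0 = 16  ->  a_2 = 8
  x^1: 6 a_3 + 6 a_1 = 0  ->  6 a_3 = -6 a_1 = 12  ->  a_3 = 2
  x^2: 12 a_4 = 0  ->  a_4 = 0
  x^3: 20 a_5 - 10 a_3 = 0  ->  20 a_5 = 10 a_3 = 20  ->  a_5 = 1
  x^4: 30 a_6 - 24 a_4 = 0  ->  30 a_6 = 24 a_4 = 0  ->  a_6 = 0
Truncated series: y(x) = -2 - 2 x + 8 x^2 + 2 x^3 + x^5 + O(x^7).

a_0 = -2; a_1 = -2; a_2 = 8; a_3 = 2; a_4 = 0; a_5 = 1; a_6 = 0


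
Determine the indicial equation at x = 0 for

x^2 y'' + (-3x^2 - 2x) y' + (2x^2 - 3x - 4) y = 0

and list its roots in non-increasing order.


Divide by x^2 to reach normal form y'' + P_1(x) y' + P_2(x) y = 0 with P_1(x) = -3 - 2/x and P_2(x) = 2 - 3/x - 4/x^2.
x = 0 is a singular point because the y'-coefficient -3 - 2/x has a pole at x = 0 and the y-coefficient 2 - 3/x - 4/x^2 has a pole at x = 0.
It is a regular singular point because x P_1(x) = p(x) = -3x - 2 and x^2 P_2(x) = q(x) = 2x^2 - 3x - 4 are polynomials, hence analytic at x = 0.
p(0) = -2,  q(0) = -4.
Indicial equation: r(r-1) + p(0) r + q(0) = 0, i.e. r^2 + (p(0) - 1) r + q(0) = 0, i.e. r^2 - 3 r - 4 = 0.
Discriminant: (-3)^2 - 4(-4) = 25, so r = (3 ± 5)/2.
Solving: r_1 = 4, r_2 = -1.

indicial: r^2 - 3 r - 4 = 0; roots r_1 = 4, r_2 = -1


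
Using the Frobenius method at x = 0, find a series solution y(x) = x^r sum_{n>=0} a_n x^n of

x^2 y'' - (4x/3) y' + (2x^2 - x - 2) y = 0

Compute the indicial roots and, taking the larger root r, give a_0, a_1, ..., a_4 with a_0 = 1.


Write in Frobenius form y'' + (p(x)/x) y' + (q(x)/x^2) y = 0:
  p(x) = -4/3,  q(x) = 2x^2 - x - 2.
Indicial equation: r(r-1) + (-4/3) r + (-2) = 0 -> roots r_1 = 3, r_2 = -2/3.
Take r = r_1 = 3. Let y(x) = x^r sum_{n>=0} a_n x^n with a_0 = 1.
Substitute y = x^r sum a_n x^n and match x^{r+n}. The recurrence is
  D(n) a_n - 1 a_{n-1} + 2 a_{n-2} = 0,  where D(n) = (r+n)(r+n-1) + (-4/3)(r+n) + (-2).
  a_n = [1 a_{n-1} - 2 a_{n-2}] / D(n).
Since the indicial polynomial factors as (r - r_1)(r - r_2), D(n) = (r_1 + n - r_1)(r_1 + n - r_2) = n(n + 11/3).
Evaluating step by step (a_0 = 1):
  n = 1: D(1) = 1(1 + 11/3) = 14/3; numerator = 1(1) = 1; a_1 = (1)/(14/3) = 3/14
  n = 2: D(2) = 2(2 + 11/3) = 34/3; numerator = 1(3/14) - 2(1) = -25/14; a_2 = (-25/14)/(34/3) = -75/476
  n = 3: D(3) = 3(3 + 11/3) = 20; numerator = 1(-75/476) - 2(3/14) = -279/476; a_3 = (-279/476)/(20) = -279/9520
  n = 4: D(4) = 4(4 + 11/3) = 92/3; numerator = 1(-279/9520) - 2(-75/476) = 2721/9520; a_4 = (2721/9520)/(92/3) = 8163/875840

r = 3; a_0 = 1; a_1 = 3/14; a_2 = -75/476; a_3 = -279/9520; a_4 = 8163/875840


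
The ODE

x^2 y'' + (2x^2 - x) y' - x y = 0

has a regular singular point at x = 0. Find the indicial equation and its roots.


Divide by x^2 to reach normal form y'' + P_1(x) y' + P_2(x) y = 0 with P_1(x) = 2 - 1/x and P_2(x) = -1/x.
x = 0 is a singular point because the y'-coefficient 2 - 1/x has a pole at x = 0 and the y-coefficient -1/x has a pole at x = 0.
It is a regular singular point because x P_1(x) = p(x) = 2x - 1 and x^2 P_2(x) = q(x) = -x are polynomials, hence analytic at x = 0.
p(0) = -1,  q(0) = 0.
Indicial equation: r(r-1) + p(0) r + q(0) = 0, i.e. r^2 + (p(0) - 1) r + q(0) = 0, i.e. r^2 - 2 r = 0.
Discriminant: (-2)^2 - 4(0) = 4, so r = (2 ± 2)/2.
Solving: r_1 = 2, r_2 = 0.

indicial: r^2 - 2 r = 0; roots r_1 = 2, r_2 = 0


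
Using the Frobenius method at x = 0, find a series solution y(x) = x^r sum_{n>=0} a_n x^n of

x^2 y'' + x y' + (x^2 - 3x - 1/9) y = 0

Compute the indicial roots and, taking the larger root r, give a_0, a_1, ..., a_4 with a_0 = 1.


Write in Frobenius form y'' + (p(x)/x) y' + (q(x)/x^2) y = 0:
  p(x) = 1,  q(x) = x^2 - 3x - 1/9.
Indicial equation: r(r-1) + (1) r + (-1/9) = 0 -> roots r_1 = 1/3, r_2 = -1/3.
Take r = r_1 = 1/3. Let y(x) = x^r sum_{n>=0} a_n x^n with a_0 = 1.
Substitute y = x^r sum a_n x^n and match x^{r+n}. The recurrence is
  D(n) a_n - 3 a_{n-1} + 1 a_{n-2} = 0,  where D(n) = (r+n)(r+n-1) + (1)(r+n) + (-1/9).
  a_n = [3 a_{n-1} - 1 a_{n-2}] / D(n).
Since the indicial polynomial factors as (r - r_1)(r - r_2), D(n) = (r_1 + n - r_1)(r_1 + n - r_2) = n(n + 2/3).
Evaluating step by step (a_0 = 1):
  n = 1: D(1) = 1(1 + 2/3) = 5/3; numerator = 3(1) = 3; a_1 = (3)/(5/3) = 9/5
  n = 2: D(2) = 2(2 + 2/3) = 16/3; numerator = 3(9/5) - 1(1) = 22/5; a_2 = (22/5)/(16/3) = 33/40
  n = 3: D(3) = 3(3 + 2/3) = 11; numerator = 3(33/40) - 1(9/5) = 27/40; a_3 = (27/40)/(11) = 27/440
  n = 4: D(4) = 4(4 + 2/3) = 56/3; numerator = 3(27/440) - 1(33/40) = -141/220; a_4 = (-141/220)/(56/3) = -423/12320

r = 1/3; a_0 = 1; a_1 = 9/5; a_2 = 33/40; a_3 = 27/440; a_4 = -423/12320


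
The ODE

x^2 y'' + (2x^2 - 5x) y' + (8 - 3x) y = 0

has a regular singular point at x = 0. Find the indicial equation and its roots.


Divide by x^2 to reach normal form y'' + P_1(x) y' + P_2(x) y = 0 with P_1(x) = 2 - 5/x and P_2(x) = -3/x + 8/x^2.
x = 0 is a singular point because the y'-coefficient 2 - 5/x has a pole at x = 0 and the y-coefficient -3/x + 8/x^2 has a pole at x = 0.
It is a regular singular point because x P_1(x) = p(x) = 2x - 5 and x^2 P_2(x) = q(x) = 8 - 3x are polynomials, hence analytic at x = 0.
p(0) = -5,  q(0) = 8.
Indicial equation: r(r-1) + p(0) r + q(0) = 0, i.e. r^2 + (p(0) - 1) r + q(0) = 0, i.e. r^2 - 6 r + 8 = 0.
Discriminant: (-6)^2 - 4(8) = 4, so r = (6 ± 2)/2.
Solving: r_1 = 4, r_2 = 2.

indicial: r^2 - 6 r + 8 = 0; roots r_1 = 4, r_2 = 2


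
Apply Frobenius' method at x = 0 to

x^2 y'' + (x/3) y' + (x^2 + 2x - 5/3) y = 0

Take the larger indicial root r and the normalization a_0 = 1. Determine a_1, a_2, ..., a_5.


Write in Frobenius form y'' + (p(x)/x) y' + (q(x)/x^2) y = 0:
  p(x) = 1/3,  q(x) = x^2 + 2x - 5/3.
Indicial equation: r(r-1) + (1/3) r + (-5/3) = 0 -> roots r_1 = 5/3, r_2 = -1.
Take r = r_1 = 5/3. Let y(x) = x^r sum_{n>=0} a_n x^n with a_0 = 1.
Substitute y = x^r sum a_n x^n and match x^{r+n}. The recurrence is
  D(n) a_n + 2 a_{n-1} + 1 a_{n-2} = 0,  where D(n) = (r+n)(r+n-1) + (1/3)(r+n) + (-5/3).
  a_n = [-2 a_{n-1} - 1 a_{n-2}] / D(n).
Since the indicial polynomial factors as (r - r_1)(r - r_2), D(n) = (r_1 + n - r_1)(r_1 + n - r_2) = n(n + 8/3).
Evaluating step by step (a_0 = 1):
  n = 1: D(1) = 1(1 + 8/3) = 11/3; numerator = -2(1) = -2; a_1 = (-2)/(11/3) = -6/11
  n = 2: D(2) = 2(2 + 8/3) = 28/3; numerator = -2(-6/11) - 1(1) = 1/11; a_2 = (1/11)/(28/3) = 3/308
  n = 3: D(3) = 3(3 + 8/3) = 17; numerator = -2(3/308) - 1(-6/11) = 81/154; a_3 = (81/154)/(17) = 81/2618
  n = 4: D(4) = 4(4 + 8/3) = 80/3; numerator = -2(81/2618) - 1(3/308) = -375/5236; a_4 = (-375/5236)/(80/3) = -225/83776
  n = 5: D(5) = 5(5 + 8/3) = 115/3; numerator = -2(-225/83776) - 1(81/2618) = -9/352; a_5 = (-9/352)/(115/3) = -27/40480

r = 5/3; a_0 = 1; a_1 = -6/11; a_2 = 3/308; a_3 = 81/2618; a_4 = -225/83776; a_5 = -27/40480


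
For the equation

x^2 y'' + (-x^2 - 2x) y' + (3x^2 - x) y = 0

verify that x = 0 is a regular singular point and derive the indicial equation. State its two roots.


Divide by x^2 to reach normal form y'' + P_1(x) y' + P_2(x) y = 0 with P_1(x) = -1 - 2/x and P_2(x) = 3 - 1/x.
x = 0 is a singular point because the y'-coefficient -1 - 2/x has a pole at x = 0 and the y-coefficient 3 - 1/x has a pole at x = 0.
It is a regular singular point because x P_1(x) = p(x) = -x - 2 and x^2 P_2(x) = q(x) = 3x^2 - x are polynomials, hence analytic at x = 0.
p(0) = -2,  q(0) = 0.
Indicial equation: r(r-1) + p(0) r + q(0) = 0, i.e. r^2 + (p(0) - 1) r + q(0) = 0, i.e. r^2 - 3 r = 0.
Discriminant: (-3)^2 - 4(0) = 9, so r = (3 ± 3)/2.
Solving: r_1 = 3, r_2 = 0.

indicial: r^2 - 3 r = 0; roots r_1 = 3, r_2 = 0


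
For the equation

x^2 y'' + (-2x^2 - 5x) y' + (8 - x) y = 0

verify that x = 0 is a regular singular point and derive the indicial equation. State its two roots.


Divide by x^2 to reach normal form y'' + P_1(x) y' + P_2(x) y = 0 with P_1(x) = -2 - 5/x and P_2(x) = -1/x + 8/x^2.
x = 0 is a singular point because the y'-coefficient -2 - 5/x has a pole at x = 0 and the y-coefficient -1/x + 8/x^2 has a pole at x = 0.
It is a regular singular point because x P_1(x) = p(x) = -2x - 5 and x^2 P_2(x) = q(x) = 8 - x are polynomials, hence analytic at x = 0.
p(0) = -5,  q(0) = 8.
Indicial equation: r(r-1) + p(0) r + q(0) = 0, i.e. r^2 + (p(0) - 1) r + q(0) = 0, i.e. r^2 - 6 r + 8 = 0.
Discriminant: (-6)^2 - 4(8) = 4, so r = (6 ± 2)/2.
Solving: r_1 = 4, r_2 = 2.

indicial: r^2 - 6 r + 8 = 0; roots r_1 = 4, r_2 = 2


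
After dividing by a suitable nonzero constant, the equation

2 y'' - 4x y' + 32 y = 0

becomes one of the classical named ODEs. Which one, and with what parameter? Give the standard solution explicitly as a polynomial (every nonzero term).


All three coefficients share the factor 2; dividing through by 2 gives  y'' - 2x y' + 16 y = 0.
This matches the Hermite equation y'' - 2x y' + 2n y = 0 with 2n = 16, so n = 8; the polynomial solution is H_8(x).
With y = sum_k a_k x^k, matching x^k gives (k+2)(k+1) a_{k+2} = 2(k - n) a_k = 2(k - 8) a_k. The right side vanishes at k = 8, so the series with the parity of 8 terminates at degree 8.
Standard normalization: leading coefficient of H_n is 2^n, so a_8 = 2^8 = 256. Work downward with a_k = (k+1)(k+2) a_{k+2} / (2(k - n)):
  a_6 = (7)(8)(256) / (2(6 - 8)) = 14336/(-4) = -3584
  a_4 = (5)(6)(-3584) / (2(4 - 8)) = -107520/(-8) = 13440
  a_2 = (3)(4)(13440) / (2(2 - 8)) = 161280/(-12) = -13440
  a_0 = (1)(2)(-13440) / (2(0 - 8)) = -26880/(-16) = 1680
Hence H_8(x) = 256 x^8 - 3584 x^6 + 13440 x^4 - 13440 x^2 + 1680.

H_8(x); series = 256 x^8 - 3584 x^6 + 13440 x^4 - 13440 x^2 + 1680


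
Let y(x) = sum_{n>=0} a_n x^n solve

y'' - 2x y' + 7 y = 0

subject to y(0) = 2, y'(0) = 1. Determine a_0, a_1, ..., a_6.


Ansatz: y(x) = sum_{n>=0} a_n x^n, so y'(x) = sum_{n>=1} n a_n x^(n-1) and y''(x) = sum_{n>=2} n(n-1) a_n x^(n-2).
Substitute into P(x) y'' + Q(x) y' + R(x) y = 0 with P(x) = 1, Q(x) = -2x, R(x) = 7, and match powers of x.
Initial conditions: a_0 = 2, a_1 = 1.
Setting the coefficient of each power of x to zero and solving order by order (substituting the coefficients already found):
  x^0: 2 a_2 + 7 a_0 = 0  ->  2 a_2 = -7 a_0 = -14  ->  a_2 = -7
  x^1: 6 a_3 + 5 a_1 = 0  ->  6 a_3 = -5 a_1 = -5  ->  a_3 = -5/6
  x^2: 12 a_4 + 3 a_2 = 0  ->  12 a_4 = -3 a_2 = 21  ->  a_4 = 7/4
  x^3: 20 a_5 + a_3 = 0  ->  20 a_5 = -a_3 = 5/6  ->  a_5 = 1/24
  x^4: 30 a_6 - a_4 = 0  ->  30 a_6 = a_4 = 7/4  ->  a_6 = 7/120
Truncated series: y(x) = 2 + x - 7 x^2 - (5/6) x^3 + (7/4) x^4 + (1/24) x^5 + (7/120) x^6 + O(x^7).

a_0 = 2; a_1 = 1; a_2 = -7; a_3 = -5/6; a_4 = 7/4; a_5 = 1/24; a_6 = 7/120


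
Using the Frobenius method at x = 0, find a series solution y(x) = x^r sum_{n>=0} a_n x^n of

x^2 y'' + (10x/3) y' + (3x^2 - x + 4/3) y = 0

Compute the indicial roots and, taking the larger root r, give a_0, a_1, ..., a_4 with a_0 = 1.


Write in Frobenius form y'' + (p(x)/x) y' + (q(x)/x^2) y = 0:
  p(x) = 10/3,  q(x) = 3x^2 - x + 4/3.
Indicial equation: r(r-1) + (10/3) r + (4/3) = 0 -> roots r_1 = -1, r_2 = -4/3.
Take r = r_1 = -1. Let y(x) = x^r sum_{n>=0} a_n x^n with a_0 = 1.
Substitute y = x^r sum a_n x^n and match x^{r+n}. The recurrence is
  D(n) a_n - 1 a_{n-1} + 3 a_{n-2} = 0,  where D(n) = (r+n)(r+n-1) + (10/3)(r+n) + (4/3).
  a_n = [1 a_{n-1} - 3 a_{n-2}] / D(n).
Since the indicial polynomial factors as (r - r_1)(r - r_2), D(n) = (r_1 + n - r_1)(r_1 + n - r_2) = n(n + 1/3).
Evaluating step by step (a_0 = 1):
  n = 1: D(1) = 1(1 + 1/3) = 4/3; numerator = 1(1) = 1; a_1 = (1)/(4/3) = 3/4
  n = 2: D(2) = 2(2 + 1/3) = 14/3; numerator = 1(3/4) - 3(1) = -9/4; a_2 = (-9/4)/(14/3) = -27/56
  n = 3: D(3) = 3(3 + 1/3) = 10; numerator = 1(-27/56) - 3(3/4) = -153/56; a_3 = (-153/56)/(10) = -153/560
  n = 4: D(4) = 4(4 + 1/3) = 52/3; numerator = 1(-153/560) - 3(-27/56) = 657/560; a_4 = (657/560)/(52/3) = 1971/29120

r = -1; a_0 = 1; a_1 = 3/4; a_2 = -27/56; a_3 = -153/560; a_4 = 1971/29120


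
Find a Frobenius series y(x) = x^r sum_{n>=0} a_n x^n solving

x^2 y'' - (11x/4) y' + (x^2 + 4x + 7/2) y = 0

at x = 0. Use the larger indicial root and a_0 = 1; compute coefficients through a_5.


Write in Frobenius form y'' + (p(x)/x) y' + (q(x)/x^2) y = 0:
  p(x) = -11/4,  q(x) = x^2 + 4x + 7/2.
Indicial equation: r(r-1) + (-11/4) r + (7/2) = 0 -> roots r_1 = 2, r_2 = 7/4.
Take r = r_1 = 2. Let y(x) = x^r sum_{n>=0} a_n x^n with a_0 = 1.
Substitute y = x^r sum a_n x^n and match x^{r+n}. The recurrence is
  D(n) a_n + 4 a_{n-1} + 1 a_{n-2} = 0,  where D(n) = (r+n)(r+n-1) + (-11/4)(r+n) + (7/2).
  a_n = [-4 a_{n-1} - 1 a_{n-2}] / D(n).
Since the indicial polynomial factors as (r - r_1)(r - r_2), D(n) = (r_1 + n - r_1)(r_1 + n - r_2) = n(n + 1/4).
Evaluating step by step (a_0 = 1):
  n = 1: D(1) = 1(1 + 1/4) = 5/4; numerator = -4(1) = -4; a_1 = (-4)/(5/4) = -16/5
  n = 2: D(2) = 2(2 + 1/4) = 9/2; numerator = -4(-16/5) - 1(1) = 59/5; a_2 = (59/5)/(9/2) = 118/45
  n = 3: D(3) = 3(3 + 1/4) = 39/4; numerator = -4(118/45) - 1(-16/5) = -328/45; a_3 = (-328/45)/(39/4) = -1312/1755
  n = 4: D(4) = 4(4 + 1/4) = 17; numerator = -4(-1312/1755) - 1(118/45) = 646/1755; a_4 = (646/1755)/(17) = 38/1755
  n = 5: D(5) = 5(5 + 1/4) = 105/4; numerator = -4(38/1755) - 1(-1312/1755) = 232/351; a_5 = (232/351)/(105/4) = 928/36855

r = 2; a_0 = 1; a_1 = -16/5; a_2 = 118/45; a_3 = -1312/1755; a_4 = 38/1755; a_5 = 928/36855


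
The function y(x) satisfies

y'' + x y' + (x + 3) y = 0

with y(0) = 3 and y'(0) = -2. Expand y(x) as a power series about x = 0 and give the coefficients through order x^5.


Ansatz: y(x) = sum_{n>=0} a_n x^n, so y'(x) = sum_{n>=1} n a_n x^(n-1) and y''(x) = sum_{n>=2} n(n-1) a_n x^(n-2).
Substitute into P(x) y'' + Q(x) y' + R(x) y = 0 with P(x) = 1, Q(x) = x, R(x) = x + 3, and match powers of x.
Initial conditions: a_0 = 3, a_1 = -2.
Setting the coefficient of each power of x to zero and solving order by order (substituting the coefficients already found):
  x^0: 2 a_2 + 3 a_0 = 0  ->  2 a_2 = -3 a_0 = -9  ->  a_2 = -9/2
  x^1: 6 a_3 + 4 a_1 + a_0 = 0  ->  6 a_3 = -4 a_1 - a_0 = 5  ->  a_3 = 5/6
  x^2: 12 a_4 + 5 a_2 + a_1 = 0  ->  12 a_4 = -5 a_2 - a_1 = 49/2  ->  a_4 = 49/24
  x^3: 20 a_5 + 6 a_3 + a_2 = 0  ->  20 a_5 = -6 a_3 - a_2 = -1/2  ->  a_5 = -1/40
Truncated series: y(x) = 3 - 2 x - (9/2) x^2 + (5/6) x^3 + (49/24) x^4 - (1/40) x^5 + O(x^6).

a_0 = 3; a_1 = -2; a_2 = -9/2; a_3 = 5/6; a_4 = 49/24; a_5 = -1/40


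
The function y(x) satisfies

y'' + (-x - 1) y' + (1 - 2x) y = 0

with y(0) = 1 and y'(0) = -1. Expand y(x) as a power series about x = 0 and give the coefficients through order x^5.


Ansatz: y(x) = sum_{n>=0} a_n x^n, so y'(x) = sum_{n>=1} n a_n x^(n-1) and y''(x) = sum_{n>=2} n(n-1) a_n x^(n-2).
Substitute into P(x) y'' + Q(x) y' + R(x) y = 0 with P(x) = 1, Q(x) = -x - 1, R(x) = 1 - 2x, and match powers of x.
Initial conditions: a_0 = 1, a_1 = -1.
Setting the coefficient of each power of x to zero and solving order by order (substituting the coefficients already found):
  x^0: 2 a_2 - a_1 + a_0 = 0  ->  2 a_2 = a_1 - a_0 = -2  ->  a_2 = -1
  x^1: 6 a_3 - 2 a_2 - 2 a_0 = 0  ->  6 a_3 = 2 a_2 + 2 a_0 = 0  ->  a_3 = 0
  x^2: 12 a_4 - 3 a_3 - a_2 - 2 a_1 = 0  ->  12 a_4 = 3 a_3 + a_2 + 2 a_1 = -3  ->  a_4 = -1/4
  x^3: 20 a_5 - 4 a_4 - 2 a_3 - 2 a_2 = 0  ->  20 a_5 = 4 a_4 + 2 a_3 + 2 a_2 = -3  ->  a_5 = -3/20
Truncated series: y(x) = 1 - x - x^2 - (1/4) x^4 - (3/20) x^5 + O(x^6).

a_0 = 1; a_1 = -1; a_2 = -1; a_3 = 0; a_4 = -1/4; a_5 = -3/20


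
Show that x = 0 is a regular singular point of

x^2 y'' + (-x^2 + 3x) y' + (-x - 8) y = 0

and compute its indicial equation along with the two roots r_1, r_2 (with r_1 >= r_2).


Divide by x^2 to reach normal form y'' + P_1(x) y' + P_2(x) y = 0 with P_1(x) = -1 + 3/x and P_2(x) = -1/x - 8/x^2.
x = 0 is a singular point because the y'-coefficient -1 + 3/x has a pole at x = 0 and the y-coefficient -1/x - 8/x^2 has a pole at x = 0.
It is a regular singular point because x P_1(x) = p(x) = 3 - x and x^2 P_2(x) = q(x) = -x - 8 are polynomials, hence analytic at x = 0.
p(0) = 3,  q(0) = -8.
Indicial equation: r(r-1) + p(0) r + q(0) = 0, i.e. r^2 + (p(0) - 1) r + q(0) = 0, i.e. r^2 + 2 r - 8 = 0.
Discriminant: (2)^2 - 4(-8) = 36, so r = (-2 ± 6)/2.
Solving: r_1 = 2, r_2 = -4.

indicial: r^2 + 2 r - 8 = 0; roots r_1 = 2, r_2 = -4


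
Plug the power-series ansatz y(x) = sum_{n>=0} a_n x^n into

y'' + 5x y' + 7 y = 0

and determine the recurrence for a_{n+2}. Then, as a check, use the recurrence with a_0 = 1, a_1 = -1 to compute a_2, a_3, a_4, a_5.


Substitute y = sum_n a_n x^n.
y''(x) has coefficient (n+2)(n+1) a_{n+2} at x^n;
5 x y'(x) has coefficient 5 n a_n at x^n (shift);
7 y(x) has coefficient 7 a_n at x^n.
Matching x^n: (n+2)(n+1) a_{n+2} + (5n + 7) a_n = 0.
Thus a_{n+2} = (-5n - 7) / ((n+1)(n+2)) * a_n.

Check with a_0 = 1, a_1 = -1 (apply the recurrence for n = 0, 1, 2, 3): a_0 = 1, a_1 = -1, a_2 = -7/2, a_3 = 2, a_4 = 119/24, a_5 = -11/5.

a_(n+2) = (-5n - 7) / ((n+1)(n+2)) * a_n; check: a_0 = 1, a_1 = -1, a_2 = -7/2, a_3 = 2, a_4 = 119/24, a_5 = -11/5


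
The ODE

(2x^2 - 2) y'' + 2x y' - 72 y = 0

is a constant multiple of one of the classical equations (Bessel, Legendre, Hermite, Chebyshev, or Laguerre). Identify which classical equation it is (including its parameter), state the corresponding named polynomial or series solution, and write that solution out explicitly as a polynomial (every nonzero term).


All three coefficients share the factor -2; dividing through by -2 gives  (1 - x^2) y'' - x y' + 36 y = 0.
This matches the Chebyshev equation (1 - x^2) y'' - x y' + n^2 y = 0 (note the -x y' term, not -2x y') with n^2 = 36, so n = 6; the polynomial solution is T_6(x).
With y = sum_k a_k x^k, matching x^k gives (k+2)(k+1) a_{k+2} = (k^2 - n^2) a_k = (k - 6)(k + 6) a_k. The right side vanishes at k = 6, so the series with the parity of 6 terminates at degree 6.
Standard normalization: leading coefficient of T_n is 2^(n-1), so a_6 = 2^5 = 32. Work downward with a_k = (k+1)(k+2) a_{k+2} / ((k - 6)(k + 6)):
  a_4 = (5)(6)(32) / ((4 - 6)(4 + 6)) = 960/(-20) = -48
  a_2 = (3)(4)(-48) / ((2 - 6)(2 + 6)) = -576/(-32) = 18
  a_0 = (1)(2)(18) / ((0 - 6)(0 + 6)) = 36/(-36) = -1
Hence T_6(x) = 32 x^6 - 48 x^4 + 18 x^2 - 1.

T_6(x); series = 32 x^6 - 48 x^4 + 18 x^2 - 1


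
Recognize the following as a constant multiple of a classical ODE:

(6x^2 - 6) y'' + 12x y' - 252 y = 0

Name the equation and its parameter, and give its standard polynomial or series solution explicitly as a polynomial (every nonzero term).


All three coefficients share the factor -6; dividing through by -6 gives  (1 - x^2) y'' - 2x y' + 42 y = 0.
This matches the Legendre equation (1 - x^2) y'' - 2x y' + n(n+1) y = 0 (note the -2x y' term) with n(n+1) = 42, so n = 6; the polynomial solution is P_6(x).
With y = sum_k a_k x^k, matching x^k gives (k+2)(k+1) a_{k+2} = [k(k+1) - n(n+1)] a_k = (k - 6)(k + 7) a_k. The right side vanishes at k = 6, so the series with the parity of 6 terminates at degree 6.
Standard normalization (P_n(1) = 1): leading coefficient (2n)!/(2^n (n!)^2) = 479001600/(64*518400) = 231/16, so a_6 = 231/16. Work downward with a_k = (k+1)(k+2) a_{k+2} / ((k - 6)(k + 7)):
  a_4 = (5)(6)(231/16) / ((4 - 6)(4 + 7)) = (3465/8)/(-22) = -315/16
  a_2 = (3)(4)(-315/16) / ((2 - 6)(2 + 7)) = (-945/4)/(-36) = 105/16
  a_0 = (1)(2)(105/16) / ((0 - 6)(0 + 7)) = (105/8)/(-42) = -5/16
Hence P_6(x) = 231 x^6/16 - 315 x^4/16 + 105 x^2/16 - 5/16.

P_6(x); series = 231 x^6/16 - 315 x^4/16 + 105 x^2/16 - 5/16


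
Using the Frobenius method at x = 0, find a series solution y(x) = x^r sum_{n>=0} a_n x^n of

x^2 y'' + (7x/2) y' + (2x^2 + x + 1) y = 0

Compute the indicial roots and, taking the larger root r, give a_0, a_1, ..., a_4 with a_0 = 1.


Write in Frobenius form y'' + (p(x)/x) y' + (q(x)/x^2) y = 0:
  p(x) = 7/2,  q(x) = 2x^2 + x + 1.
Indicial equation: r(r-1) + (7/2) r + (1) = 0 -> roots r_1 = -1/2, r_2 = -2.
Take r = r_1 = -1/2. Let y(x) = x^r sum_{n>=0} a_n x^n with a_0 = 1.
Substitute y = x^r sum a_n x^n and match x^{r+n}. The recurrence is
  D(n) a_n + 1 a_{n-1} + 2 a_{n-2} = 0,  where D(n) = (r+n)(r+n-1) + (7/2)(r+n) + (1).
  a_n = [-1 a_{n-1} - 2 a_{n-2}] / D(n).
Since the indicial polynomial factors as (r - r_1)(r - r_2), D(n) = (r_1 + n - r_1)(r_1 + n - r_2) = n(n + 3/2).
Evaluating step by step (a_0 = 1):
  n = 1: D(1) = 1(1 + 3/2) = 5/2; numerator = -1(1) = -1; a_1 = (-1)/(5/2) = -2/5
  n = 2: D(2) = 2(2 + 3/2) = 7; numerator = -1(-2/5) - 2(1) = -8/5; a_2 = (-8/5)/(7) = -8/35
  n = 3: D(3) = 3(3 + 3/2) = 27/2; numerator = -1(-8/35) - 2(-2/5) = 36/35; a_3 = (36/35)/(27/2) = 8/105
  n = 4: D(4) = 4(4 + 3/2) = 22; numerator = -1(8/105) - 2(-8/35) = 8/21; a_4 = (8/21)/(22) = 4/231

r = -1/2; a_0 = 1; a_1 = -2/5; a_2 = -8/35; a_3 = 8/105; a_4 = 4/231


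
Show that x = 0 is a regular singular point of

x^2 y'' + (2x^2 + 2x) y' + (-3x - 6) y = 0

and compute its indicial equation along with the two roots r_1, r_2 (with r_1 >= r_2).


Divide by x^2 to reach normal form y'' + P_1(x) y' + P_2(x) y = 0 with P_1(x) = 2 + 2/x and P_2(x) = -3/x - 6/x^2.
x = 0 is a singular point because the y'-coefficient 2 + 2/x has a pole at x = 0 and the y-coefficient -3/x - 6/x^2 has a pole at x = 0.
It is a regular singular point because x P_1(x) = p(x) = 2x + 2 and x^2 P_2(x) = q(x) = -3x - 6 are polynomials, hence analytic at x = 0.
p(0) = 2,  q(0) = -6.
Indicial equation: r(r-1) + p(0) r + q(0) = 0, i.e. r^2 + (p(0) - 1) r + q(0) = 0, i.e. r^2 + 1 r - 6 = 0.
Discriminant: (1)^2 - 4(-6) = 25, so r = (-1 ± 5)/2.
Solving: r_1 = 2, r_2 = -3.

indicial: r^2 + 1 r - 6 = 0; roots r_1 = 2, r_2 = -3


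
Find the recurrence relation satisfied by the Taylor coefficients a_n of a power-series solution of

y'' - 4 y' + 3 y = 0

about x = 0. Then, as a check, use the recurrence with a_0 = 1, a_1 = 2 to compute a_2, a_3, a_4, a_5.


Substitute y = sum_n a_n x^n.
y''(x) has coefficient (n+2)(n+1) a_{n+2} at x^n;
-4 y'(x) has coefficient -4 (n+1) a_{n+1} at x^n;
3 y(x) has coefficient 3 a_n at x^n.
Matching x^n: (n+2)(n+1) a_{n+2} - 4 (n+1) a_{n+1} + 3 a_n = 0.
Thus a_{n+2} = [4 (n+1) a_{n+1} - 3 a_n] / ((n+1)(n+2)).

Check with a_0 = 1, a_1 = 2 (apply the recurrence for n = 0, 1, 2, 3): a_0 = 1, a_1 = 2, a_2 = 5/2, a_3 = 7/3, a_4 = 41/24, a_5 = 61/60.

a_(n+2) = [4 (n+1) a_(n+1) - 3 a_n] / ((n+1)(n+2)); check: a_0 = 1, a_1 = 2, a_2 = 5/2, a_3 = 7/3, a_4 = 41/24, a_5 = 61/60
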